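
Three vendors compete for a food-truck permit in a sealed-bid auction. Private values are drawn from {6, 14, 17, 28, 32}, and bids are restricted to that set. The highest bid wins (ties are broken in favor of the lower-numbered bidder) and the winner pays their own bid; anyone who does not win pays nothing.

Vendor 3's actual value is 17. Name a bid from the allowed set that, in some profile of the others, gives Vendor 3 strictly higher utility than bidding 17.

14

Suppose Vendor 1 bids 6 and Vendor 2 bids 6.
Bid 17: wins, pays 17, utility 17 - 17 = 0.
Bid 14: wins, pays 14, utility 17 - 14 = 3.
So bidding 14 beats truth here (3 > 0).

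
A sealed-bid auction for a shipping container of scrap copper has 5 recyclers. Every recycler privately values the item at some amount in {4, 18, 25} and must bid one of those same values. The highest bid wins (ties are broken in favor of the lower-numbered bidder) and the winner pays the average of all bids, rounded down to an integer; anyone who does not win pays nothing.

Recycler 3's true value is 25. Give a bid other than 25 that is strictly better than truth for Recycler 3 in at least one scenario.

Suppose Recycler 1 bids 4, Recycler 2 bids 4, Recycler 4 bids 4 and Recycler 5 bids 4.
Bid 25: wins, pays 8, utility 25 - 8 = 17.
Bid 18: wins, pays 6, utility 25 - 6 = 19.
So bidding 18 beats truth here (19 > 17).

18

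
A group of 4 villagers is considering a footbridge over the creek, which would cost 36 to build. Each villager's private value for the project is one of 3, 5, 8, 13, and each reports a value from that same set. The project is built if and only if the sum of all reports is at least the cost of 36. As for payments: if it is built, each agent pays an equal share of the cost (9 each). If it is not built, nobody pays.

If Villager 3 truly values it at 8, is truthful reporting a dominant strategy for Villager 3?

Consider the case where Villager 1 reports 3, Villager 2 reports 13 and Villager 4 reports 13.
Truthful report 8: project built, pays 9, utility 8 - 9 = -1.
Report 3 instead: project not built, utility 0.
Since 0 > -1, reporting 3 is strictly better here, so truthful reporting is not dominant.

No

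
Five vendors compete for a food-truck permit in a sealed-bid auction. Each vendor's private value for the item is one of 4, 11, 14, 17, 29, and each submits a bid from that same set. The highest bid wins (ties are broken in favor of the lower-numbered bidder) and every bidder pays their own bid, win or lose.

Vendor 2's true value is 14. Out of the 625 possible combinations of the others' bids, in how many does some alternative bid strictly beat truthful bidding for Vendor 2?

Others bid (4, 4, 4, 4): truth gives 0; bid 11 gives 3 > 0. Violating.
Others bid (4, 4, 4, 11): truth gives 0; bid 11 gives 3 > 0. Violating.
Others bid (4, 4, 4, 17): truth gives -14; bid 17 gives -3 > -14. Violating.
Others bid (4, 4, 4, 29): truth gives -14; bid 4 gives -4 > -14. Violating.
Others bid (4, 4, 4, 14): truth gives 0; no alternative beats it.
Others bid (4, 4, 11, 14): truth gives 0; no alternative beats it.
(Checking all 625 profiles: 579 have a profitable deviation, 46 do not.)

579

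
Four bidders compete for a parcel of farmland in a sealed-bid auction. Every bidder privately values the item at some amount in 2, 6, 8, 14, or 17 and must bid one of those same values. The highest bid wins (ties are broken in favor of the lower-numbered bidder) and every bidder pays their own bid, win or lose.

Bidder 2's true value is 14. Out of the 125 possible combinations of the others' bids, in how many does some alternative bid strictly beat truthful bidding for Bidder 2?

95

Others bid (2, 2, 2): truth gives 0; bid 6 gives 8 > 0. Violating.
Others bid (2, 2, 6): truth gives 0; bid 6 gives 8 > 0. Violating.
Others bid (2, 2, 8): truth gives 0; bid 8 gives 6 > 0. Violating.
Others bid (2, 2, 17): truth gives -14; bid 2 gives -2 > -14. Violating.
Others bid (2, 2, 14): truth gives 0; no alternative beats it.
Others bid (2, 6, 14): truth gives 0; no alternative beats it.
(Checking all 125 profiles: 95 have a profitable deviation, 30 do not.)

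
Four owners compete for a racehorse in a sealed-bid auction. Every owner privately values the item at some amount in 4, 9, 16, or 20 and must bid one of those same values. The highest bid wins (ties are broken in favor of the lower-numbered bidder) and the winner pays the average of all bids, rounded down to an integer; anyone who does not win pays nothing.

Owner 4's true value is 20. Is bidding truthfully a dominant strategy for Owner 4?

No

Consider the case where Owner 1 bids 4, Owner 2 bids 4 and Owner 3 bids 4.
Truthful bid 20: wins, pays 8, utility 20 - 8 = 12.
Bid 9 instead: wins, pays 5, utility 20 - 5 = 15.
Since 15 > 12, bidding 9 is strictly better here, so truthful bidding is not dominant.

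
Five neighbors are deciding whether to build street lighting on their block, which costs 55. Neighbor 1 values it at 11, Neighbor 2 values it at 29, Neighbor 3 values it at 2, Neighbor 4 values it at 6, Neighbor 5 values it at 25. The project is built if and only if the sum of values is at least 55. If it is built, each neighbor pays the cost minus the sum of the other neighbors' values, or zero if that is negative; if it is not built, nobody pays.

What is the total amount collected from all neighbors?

Total value 73 ≥ cost 55, so it is built.
Neighbor 1: others sum to 62; max(0, 55 - 62) = 0.
Neighbor 2: others sum to 44; max(0, 55 - 44) = 11.
Neighbor 3: others sum to 71; max(0, 55 - 71) = 0.
Neighbor 4: others sum to 67; max(0, 55 - 67) = 0.
Neighbor 5: others sum to 48; max(0, 55 - 48) = 7.
Total collected = 0 + 11 + 0 + 0 + 7 = 18.

18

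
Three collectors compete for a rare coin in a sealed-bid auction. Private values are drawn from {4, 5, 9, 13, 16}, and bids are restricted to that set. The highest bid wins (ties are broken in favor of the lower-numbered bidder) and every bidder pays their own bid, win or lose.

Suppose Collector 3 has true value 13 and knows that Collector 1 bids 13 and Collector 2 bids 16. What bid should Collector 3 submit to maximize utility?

Bid 4: loses but pays 4, utility -4.
Bid 5: loses but pays 5, utility -5.
Bid 9: loses but pays 9, utility -9.
Bid 13: loses but pays 13, utility -13.
Bid 16: loses but pays 16, utility -16.
The best choice is 4 with utility -4.

4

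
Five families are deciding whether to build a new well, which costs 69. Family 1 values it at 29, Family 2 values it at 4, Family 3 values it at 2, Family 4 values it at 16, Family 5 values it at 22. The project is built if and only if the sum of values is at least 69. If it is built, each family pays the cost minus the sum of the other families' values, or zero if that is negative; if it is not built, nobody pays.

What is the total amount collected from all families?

55

Total value 73 ≥ cost 69, so it is built.
Family 1: others sum to 44; max(0, 69 - 44) = 25.
Family 2: others sum to 69; max(0, 69 - 69) = 0.
Family 3: others sum to 71; max(0, 69 - 71) = 0.
Family 4: others sum to 57; max(0, 69 - 57) = 12.
Family 5: others sum to 51; max(0, 69 - 51) = 18.
Total collected = 25 + 0 + 0 + 12 + 18 = 55.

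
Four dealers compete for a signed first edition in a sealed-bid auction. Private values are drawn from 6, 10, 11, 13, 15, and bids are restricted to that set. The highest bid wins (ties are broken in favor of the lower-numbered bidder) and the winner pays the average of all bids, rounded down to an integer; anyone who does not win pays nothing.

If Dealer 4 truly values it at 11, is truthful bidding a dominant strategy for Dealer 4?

Consider the case where Dealer 1 bids 6, Dealer 2 bids 6 and Dealer 3 bids 11.
Truthful bid 11: loses, pays 0, utility 0.
Bid 13 instead: wins, pays 9, utility 11 - 9 = 2.
Since 2 > 0, bidding 13 is strictly better here, so truthful bidding is not dominant.

No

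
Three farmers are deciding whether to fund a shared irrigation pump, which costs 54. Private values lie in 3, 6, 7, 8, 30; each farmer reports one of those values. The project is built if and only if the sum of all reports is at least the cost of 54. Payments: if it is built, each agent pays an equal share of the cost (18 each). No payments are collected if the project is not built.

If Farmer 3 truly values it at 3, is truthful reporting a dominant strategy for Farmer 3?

Yes

Check each profile of the others' reports and compare truth against every alternative report.
Others report (30, 30): truth gives -15, best alternative gives -15.
Others report (3, 3): truth gives 0, best alternative gives 0.
Others report (3, 6): truth gives 0, best alternative gives 0.
Others report (3, 7): truth gives 0, best alternative gives 0.
Others report (3, 8): truth gives 0, best alternative gives 0.
Others report (3, 30): truth gives 0, best alternative gives 0.
(Remaining 19 profiles checked similarly; truth is weakly best in each.)
In every case the truthful report is at least as good as any alternative, so it is a dominant strategy.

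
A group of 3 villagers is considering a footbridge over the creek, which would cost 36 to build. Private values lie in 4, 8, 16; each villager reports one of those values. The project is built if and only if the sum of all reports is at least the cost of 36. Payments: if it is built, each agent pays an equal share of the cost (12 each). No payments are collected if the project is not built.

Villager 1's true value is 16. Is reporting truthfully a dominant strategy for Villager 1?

Yes

Check each profile of the others' reports and compare truth against every alternative report.
Others report (4, 16): truth gives 4, best alternative gives 0.
Others report (8, 16): truth gives 4, best alternative gives 0.
Others report (16, 4): truth gives 4, best alternative gives 0.
Others report (16, 8): truth gives 4, best alternative gives 0.
Others report (16, 16): truth gives 4, best alternative gives 4.
Others report (4, 4): truth gives 0, best alternative gives 0.
(Remaining 3 profiles checked similarly; truth is weakly best in each.)
In every case the truthful report is at least as good as any alternative, so it is a dominant strategy.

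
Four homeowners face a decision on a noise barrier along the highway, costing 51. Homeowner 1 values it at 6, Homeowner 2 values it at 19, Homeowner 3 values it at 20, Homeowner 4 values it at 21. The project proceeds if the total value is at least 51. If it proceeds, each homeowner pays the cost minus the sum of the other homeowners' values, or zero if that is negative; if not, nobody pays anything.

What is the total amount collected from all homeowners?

15

Total value 66 ≥ cost 51, so it is built.
Homeowner 1: others sum to 60; max(0, 51 - 60) = 0.
Homeowner 2: others sum to 47; max(0, 51 - 47) = 4.
Homeowner 3: others sum to 46; max(0, 51 - 46) = 5.
Homeowner 4: others sum to 45; max(0, 51 - 45) = 6.
Total collected = 0 + 4 + 5 + 6 = 15.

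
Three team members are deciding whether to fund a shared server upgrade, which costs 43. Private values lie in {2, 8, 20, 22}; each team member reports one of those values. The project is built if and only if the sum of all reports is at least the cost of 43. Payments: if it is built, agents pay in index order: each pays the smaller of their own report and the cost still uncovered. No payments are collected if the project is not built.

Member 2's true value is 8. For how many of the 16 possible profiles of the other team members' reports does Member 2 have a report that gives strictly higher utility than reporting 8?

3

Others report (20, 22): truth gives 0; report 2 gives 6 > 0. Violating.
Others report (22, 20): truth gives 0; report 2 gives 6 > 0. Violating.
Others report (22, 22): truth gives 0; report 2 gives 6 > 0. Violating.
Others report (2, 2): truth gives 0; no alternative beats it.
Others report (2, 8): truth gives 0; no alternative beats it.
(Checking all 16 profiles: 3 have a profitable deviation, 13 do not.)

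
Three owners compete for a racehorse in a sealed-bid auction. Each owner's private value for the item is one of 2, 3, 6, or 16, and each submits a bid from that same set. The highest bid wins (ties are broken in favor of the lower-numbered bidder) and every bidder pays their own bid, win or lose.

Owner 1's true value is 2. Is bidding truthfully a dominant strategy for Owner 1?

Consider the case where Owner 2 bids 2 and Owner 3 bids 3.
Truthful bid 2: loses but pays 2, utility -2.
Bid 3 instead: wins, pays 3, utility 2 - 3 = -1.
Since -1 > -2, bidding 3 is strictly better here, so truthful bidding is not dominant.

No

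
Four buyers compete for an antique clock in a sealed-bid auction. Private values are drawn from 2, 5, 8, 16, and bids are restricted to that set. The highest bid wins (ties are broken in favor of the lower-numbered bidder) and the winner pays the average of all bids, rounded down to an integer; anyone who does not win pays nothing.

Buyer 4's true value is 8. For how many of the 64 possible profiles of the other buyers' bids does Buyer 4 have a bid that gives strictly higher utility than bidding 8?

Others bid (2, 2, 2): truth gives 5; bid 5 gives 6 > 5. Violating.
Others bid (2, 2, 8): truth gives 0; bid 16 gives 1 > 0. Violating.
Others bid (2, 5, 8): truth gives 0; bid 16 gives 1 > 0. Violating.
Others bid (2, 8, 2): truth gives 0; bid 16 gives 1 > 0. Violating.
Others bid (2, 2, 5): truth gives 4; no alternative beats it.
Others bid (2, 2, 16): truth gives 0; no alternative beats it.
(Checking all 64 profiles: 10 have a profitable deviation, 54 do not.)

10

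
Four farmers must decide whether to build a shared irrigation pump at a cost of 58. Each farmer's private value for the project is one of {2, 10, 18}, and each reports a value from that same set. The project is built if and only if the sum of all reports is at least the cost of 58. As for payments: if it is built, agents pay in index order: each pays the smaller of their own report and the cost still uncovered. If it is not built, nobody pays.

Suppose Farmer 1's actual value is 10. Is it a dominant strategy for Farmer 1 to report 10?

Check each profile of the others' reports and compare truth against every alternative report.
Others report (2, 2, 2): truth gives 0, best alternative gives 0.
Others report (2, 2, 10): truth gives 0, best alternative gives 0.
Others report (2, 2, 18): truth gives 0, best alternative gives 0.
Others report (2, 10, 2): truth gives 0, best alternative gives 0.
Others report (2, 10, 10): truth gives 0, best alternative gives 0.
Others report (2, 10, 18): truth gives 0, best alternative gives 0.
(Remaining 21 profiles checked similarly; truth is weakly best in each.)
In every case the truthful report is at least as good as any alternative, so it is a dominant strategy.

Yes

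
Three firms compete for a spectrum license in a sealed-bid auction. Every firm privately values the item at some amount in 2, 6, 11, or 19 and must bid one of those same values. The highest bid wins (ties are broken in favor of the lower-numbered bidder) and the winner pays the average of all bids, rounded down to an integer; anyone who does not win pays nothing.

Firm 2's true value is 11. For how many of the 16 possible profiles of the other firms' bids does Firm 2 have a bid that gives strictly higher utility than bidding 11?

3

Others bid (2, 2): truth gives 6; bid 6 gives 8 > 6. Violating.
Others bid (2, 6): truth gives 5; bid 6 gives 7 > 5. Violating.
Others bid (11, 2): truth gives 0; bid 19 gives 1 > 0. Violating.
Others bid (2, 11): truth gives 3; no alternative beats it.
Others bid (2, 19): truth gives 0; no alternative beats it.
(Checking all 16 profiles: 3 have a profitable deviation, 13 do not.)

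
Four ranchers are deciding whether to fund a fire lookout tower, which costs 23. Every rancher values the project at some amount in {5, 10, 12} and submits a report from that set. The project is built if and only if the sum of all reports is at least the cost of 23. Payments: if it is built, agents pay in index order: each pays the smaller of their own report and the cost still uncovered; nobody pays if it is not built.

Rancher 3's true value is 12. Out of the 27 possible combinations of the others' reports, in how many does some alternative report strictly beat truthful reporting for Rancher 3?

Others report (5, 5, 5): truth gives 0; report 10 gives 2 > 0. Violating.
Others report (5, 5, 10): truth gives 0; report 5 gives 7 > 0. Violating.
Others report (5, 5, 12): truth gives 0; report 5 gives 7 > 0. Violating.
Others report (5, 10, 5): truth gives 4; report 5 gives 7 > 4. Violating.
Others report (10, 10, 5): truth gives 9; no alternative beats it.
Others report (10, 10, 10): truth gives 9; no alternative beats it.
(Checking all 27 profiles: 15 have a profitable deviation, 12 do not.)

15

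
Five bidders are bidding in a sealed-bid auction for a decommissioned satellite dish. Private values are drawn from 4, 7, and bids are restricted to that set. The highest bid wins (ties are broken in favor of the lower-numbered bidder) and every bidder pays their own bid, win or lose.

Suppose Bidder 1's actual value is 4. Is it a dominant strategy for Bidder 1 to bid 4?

Consider the case where Bidder 2 bids 4, Bidder 3 bids 4, Bidder 4 bids 4 and Bidder 5 bids 7.
Truthful bid 4: loses but pays 4, utility -4.
Bid 7 instead: wins, pays 7, utility 4 - 7 = -3.
Since -3 > -4, bidding 7 is strictly better here, so truthful bidding is not dominant.

No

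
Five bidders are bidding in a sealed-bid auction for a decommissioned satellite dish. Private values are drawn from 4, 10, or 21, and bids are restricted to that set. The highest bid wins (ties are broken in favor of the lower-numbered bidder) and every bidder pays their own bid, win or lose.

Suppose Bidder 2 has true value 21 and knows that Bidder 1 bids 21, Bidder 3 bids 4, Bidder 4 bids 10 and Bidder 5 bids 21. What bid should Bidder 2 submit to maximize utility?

4

Bid 4: loses but pays 4, utility -4.
Bid 10: loses but pays 10, utility -10.
Bid 21: loses but pays 21, utility -21.
The best choice is 4 with utility -4.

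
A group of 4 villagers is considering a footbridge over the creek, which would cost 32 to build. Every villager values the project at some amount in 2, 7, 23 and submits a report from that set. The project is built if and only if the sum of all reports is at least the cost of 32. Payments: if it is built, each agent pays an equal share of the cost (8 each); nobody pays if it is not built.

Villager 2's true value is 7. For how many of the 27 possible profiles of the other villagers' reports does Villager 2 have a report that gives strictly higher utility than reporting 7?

3

Others report (2, 2, 23): truth gives -1; report 2 gives 0 > -1. Violating.
Others report (2, 23, 2): truth gives -1; report 2 gives 0 > -1. Violating.
Others report (23, 2, 2): truth gives -1; report 2 gives 0 > -1. Violating.
Others report (2, 2, 2): truth gives 0; no alternative beats it.
Others report (2, 2, 7): truth gives 0; no alternative beats it.
(Checking all 27 profiles: 3 have a profitable deviation, 24 do not.)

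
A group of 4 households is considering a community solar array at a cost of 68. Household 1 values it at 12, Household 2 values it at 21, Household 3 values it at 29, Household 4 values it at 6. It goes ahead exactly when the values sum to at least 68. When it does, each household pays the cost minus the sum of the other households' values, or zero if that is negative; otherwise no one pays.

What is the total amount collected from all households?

68

Total value 68 ≥ cost 68, so it is built.
Household 1: others sum to 56; max(0, 68 - 56) = 12.
Household 2: others sum to 47; max(0, 68 - 47) = 21.
Household 3: others sum to 39; max(0, 68 - 39) = 29.
Household 4: others sum to 62; max(0, 68 - 62) = 6.
Total collected = 12 + 21 + 29 + 6 = 68.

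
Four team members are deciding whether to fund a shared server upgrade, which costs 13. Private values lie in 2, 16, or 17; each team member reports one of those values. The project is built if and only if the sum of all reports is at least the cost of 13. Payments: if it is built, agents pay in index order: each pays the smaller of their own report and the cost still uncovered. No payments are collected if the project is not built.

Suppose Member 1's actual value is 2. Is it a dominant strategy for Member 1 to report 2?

Yes

Check each profile of the others' reports and compare truth against every alternative report.
Others report (2, 2, 2): truth gives 0, best alternative gives -11.
Others report (2, 2, 16): truth gives 0, best alternative gives -11.
Others report (2, 2, 17): truth gives 0, best alternative gives -11.
Others report (2, 16, 2): truth gives 0, best alternative gives -11.
Others report (2, 16, 16): truth gives 0, best alternative gives -11.
Others report (2, 16, 17): truth gives 0, best alternative gives -11.
(Remaining 21 profiles checked similarly; truth is weakly best in each.)
In every case the truthful report is at least as good as any alternative, so it is a dominant strategy.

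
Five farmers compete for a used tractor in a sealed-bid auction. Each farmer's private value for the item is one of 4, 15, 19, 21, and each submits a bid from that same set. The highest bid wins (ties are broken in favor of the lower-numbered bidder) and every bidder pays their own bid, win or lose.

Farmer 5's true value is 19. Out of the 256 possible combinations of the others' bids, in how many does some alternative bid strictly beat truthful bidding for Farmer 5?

Others bid (4, 4, 4, 4): truth gives 0; bid 15 gives 4 > 0. Violating.
Others bid (4, 4, 4, 19): truth gives -19; bid 21 gives -2 > -19. Violating.
Others bid (4, 4, 4, 21): truth gives -19; bid 4 gives -4 > -19. Violating.
Others bid (4, 4, 15, 19): truth gives -19; bid 21 gives -2 > -19. Violating.
Others bid (4, 4, 4, 15): truth gives 0; no alternative beats it.
Others bid (4, 4, 15, 4): truth gives 0; no alternative beats it.
(Checking all 256 profiles: 241 have a profitable deviation, 15 do not.)

241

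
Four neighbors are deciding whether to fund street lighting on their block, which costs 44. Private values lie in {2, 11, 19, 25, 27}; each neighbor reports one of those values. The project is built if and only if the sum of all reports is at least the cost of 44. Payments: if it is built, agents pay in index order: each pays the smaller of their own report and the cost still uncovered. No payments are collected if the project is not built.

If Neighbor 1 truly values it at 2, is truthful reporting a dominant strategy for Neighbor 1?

Yes

Check each profile of the others' reports and compare truth against every alternative report.
Others report (2, 11, 25): truth gives 0, best alternative gives -9.
Others report (2, 11, 27): truth gives 0, best alternative gives -9.
Others report (2, 19, 19): truth gives 0, best alternative gives -9.
Others report (2, 19, 25): truth gives 0, best alternative gives -9.
Others report (2, 19, 27): truth gives 0, best alternative gives -9.
Others report (2, 25, 11): truth gives 0, best alternative gives -9.
(Remaining 119 profiles checked similarly; truth is weakly best in each.)
In every case the truthful report is at least as good as any alternative, so it is a dominant strategy.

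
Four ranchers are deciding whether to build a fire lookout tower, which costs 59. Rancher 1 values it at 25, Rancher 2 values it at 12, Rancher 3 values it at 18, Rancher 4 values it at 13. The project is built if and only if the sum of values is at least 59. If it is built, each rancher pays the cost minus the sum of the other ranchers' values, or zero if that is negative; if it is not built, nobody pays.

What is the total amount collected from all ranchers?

32

Total value 68 ≥ cost 59, so it is built.
Rancher 1: others sum to 43; max(0, 59 - 43) = 16.
Rancher 2: others sum to 56; max(0, 59 - 56) = 3.
Rancher 3: others sum to 50; max(0, 59 - 50) = 9.
Rancher 4: others sum to 55; max(0, 59 - 55) = 4.
Total collected = 16 + 3 + 9 + 4 = 32.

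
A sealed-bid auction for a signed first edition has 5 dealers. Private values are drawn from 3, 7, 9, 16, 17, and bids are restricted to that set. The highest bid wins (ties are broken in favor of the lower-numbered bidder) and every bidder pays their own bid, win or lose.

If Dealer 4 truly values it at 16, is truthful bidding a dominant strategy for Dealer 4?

No

Consider the case where Dealer 1 bids 3, Dealer 2 bids 3, Dealer 3 bids 3 and Dealer 5 bids 3.
Truthful bid 16: wins, pays 16, utility 16 - 16 = 0.
Bid 7 instead: wins, pays 7, utility 16 - 7 = 9.
Since 9 > 0, bidding 7 is strictly better here, so truthful bidding is not dominant.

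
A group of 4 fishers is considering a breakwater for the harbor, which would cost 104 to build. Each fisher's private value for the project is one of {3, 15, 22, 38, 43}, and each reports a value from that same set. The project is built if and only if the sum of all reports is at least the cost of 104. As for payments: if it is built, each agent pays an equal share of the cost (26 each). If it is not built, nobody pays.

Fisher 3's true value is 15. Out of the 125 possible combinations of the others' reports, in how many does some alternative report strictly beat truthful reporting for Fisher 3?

15

Others report (3, 43, 43): truth gives -11; report 3 gives 0 > -11. Violating.
Others report (15, 38, 38): truth gives -11; report 3 gives 0 > -11. Violating.
Others report (15, 38, 43): truth gives -11; report 3 gives 0 > -11. Violating.
Others report (15, 43, 38): truth gives -11; report 3 gives 0 > -11. Violating.
Others report (3, 3, 3): truth gives 0; no alternative beats it.
Others report (3, 3, 15): truth gives 0; no alternative beats it.
(Checking all 125 profiles: 15 have a profitable deviation, 110 do not.)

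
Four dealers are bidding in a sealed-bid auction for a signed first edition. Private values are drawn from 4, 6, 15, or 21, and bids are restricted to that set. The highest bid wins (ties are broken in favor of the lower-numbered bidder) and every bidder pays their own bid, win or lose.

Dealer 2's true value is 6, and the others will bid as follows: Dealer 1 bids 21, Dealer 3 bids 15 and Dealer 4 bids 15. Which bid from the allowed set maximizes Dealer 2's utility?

4

Bid 4: loses but pays 4, utility -4.
Bid 6: loses but pays 6, utility -6.
Bid 15: loses but pays 15, utility -15.
Bid 21: loses but pays 21, utility -21.
The best choice is 4 with utility -4.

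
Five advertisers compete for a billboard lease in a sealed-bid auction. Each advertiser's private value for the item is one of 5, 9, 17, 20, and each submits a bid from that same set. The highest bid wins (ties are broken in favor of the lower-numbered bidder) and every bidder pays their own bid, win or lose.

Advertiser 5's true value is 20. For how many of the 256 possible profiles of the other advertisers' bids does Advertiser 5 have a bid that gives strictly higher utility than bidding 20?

191

Others bid (5, 5, 5, 5): truth gives 0; bid 9 gives 11 > 0. Violating.
Others bid (5, 5, 5, 9): truth gives 0; bid 17 gives 3 > 0. Violating.
Others bid (5, 5, 5, 20): truth gives -20; bid 5 gives -5 > -20. Violating.
Others bid (5, 5, 9, 5): truth gives 0; bid 17 gives 3 > 0. Violating.
Others bid (5, 5, 5, 17): truth gives 0; no alternative beats it.
Others bid (5, 5, 9, 17): truth gives 0; no alternative beats it.
(Checking all 256 profiles: 191 have a profitable deviation, 65 do not.)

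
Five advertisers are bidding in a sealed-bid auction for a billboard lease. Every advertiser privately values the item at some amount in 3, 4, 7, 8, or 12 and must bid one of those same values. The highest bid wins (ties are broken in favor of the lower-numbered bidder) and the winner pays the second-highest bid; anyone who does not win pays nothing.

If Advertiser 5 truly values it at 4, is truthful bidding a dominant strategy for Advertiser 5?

Yes

Check each profile of the others' bids and compare truth against every alternative bid.
Others bid (3, 3, 3, 3): truth gives 1, best alternative gives 1.
Others bid (3, 3, 3, 4): truth gives 0, best alternative gives 0.
Others bid (3, 3, 3, 7): truth gives 0, best alternative gives 0.
Others bid (3, 3, 3, 8): truth gives 0, best alternative gives 0.
Others bid (3, 3, 3, 12): truth gives 0, best alternative gives 0.
Others bid (3, 3, 4, 3): truth gives 0, best alternative gives 0.
(Remaining 619 profiles checked similarly; truth is weakly best in each.)
In every case the truthful bid is at least as good as any alternative, so it is a dominant strategy.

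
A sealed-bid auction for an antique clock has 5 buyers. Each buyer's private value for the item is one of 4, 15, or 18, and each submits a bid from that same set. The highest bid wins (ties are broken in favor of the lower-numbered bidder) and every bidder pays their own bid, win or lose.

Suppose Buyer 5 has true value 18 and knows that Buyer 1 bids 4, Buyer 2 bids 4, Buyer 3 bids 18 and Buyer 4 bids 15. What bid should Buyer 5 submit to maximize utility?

Bid 4: loses but pays 4, utility -4.
Bid 15: loses but pays 15, utility -15.
Bid 18: loses but pays 18, utility -18.
The best choice is 4 with utility -4.

4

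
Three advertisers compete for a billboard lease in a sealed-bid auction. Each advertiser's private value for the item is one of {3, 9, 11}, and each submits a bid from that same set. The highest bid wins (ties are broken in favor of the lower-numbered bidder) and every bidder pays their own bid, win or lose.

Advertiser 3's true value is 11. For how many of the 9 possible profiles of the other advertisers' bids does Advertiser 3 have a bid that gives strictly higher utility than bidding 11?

Others bid (3, 3): truth gives 0; bid 9 gives 2 > 0. Violating.
Others bid (3, 11): truth gives -11; bid 3 gives -3 > -11. Violating.
Others bid (9, 11): truth gives -11; bid 3 gives -3 > -11. Violating.
Others bid (11, 3): truth gives -11; bid 3 gives -3 > -11. Violating.
Others bid (3, 9): truth gives 0; no alternative beats it.
Others bid (9, 3): truth gives 0; no alternative beats it.
(Checking all 9 profiles: 6 have a profitable deviation, 3 do not.)

6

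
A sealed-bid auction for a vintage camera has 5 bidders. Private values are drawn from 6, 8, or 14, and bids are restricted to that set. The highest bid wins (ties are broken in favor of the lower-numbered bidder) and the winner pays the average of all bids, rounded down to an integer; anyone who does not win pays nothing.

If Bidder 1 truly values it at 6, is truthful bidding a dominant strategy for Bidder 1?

Check each profile of the others' bids and compare truth against every alternative bid.
Others bid (8, 8, 8, 8): truth gives 0, best alternative gives -2.
Others bid (6, 6, 8, 8): truth gives 0, best alternative gives -1.
Others bid (6, 8, 6, 8): truth gives 0, best alternative gives -1.
Others bid (6, 8, 8, 6): truth gives 0, best alternative gives -1.
Others bid (6, 8, 8, 8): truth gives 0, best alternative gives -1.
Others bid (8, 6, 6, 8): truth gives 0, best alternative gives -1.
(Remaining 75 profiles checked similarly; truth is weakly best in each.)
In every case the truthful bid is at least as good as any alternative, so it is a dominant strategy.

Yes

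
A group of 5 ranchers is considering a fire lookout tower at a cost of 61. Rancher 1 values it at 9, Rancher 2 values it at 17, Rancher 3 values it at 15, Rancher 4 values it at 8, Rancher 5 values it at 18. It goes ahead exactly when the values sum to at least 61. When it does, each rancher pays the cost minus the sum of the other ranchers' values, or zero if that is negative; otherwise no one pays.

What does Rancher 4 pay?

Total value 67 ≥ cost 61, so the project is built.
The other ranchers' values sum to 59.
Cost minus that sum is 61 - 59 = 2.

2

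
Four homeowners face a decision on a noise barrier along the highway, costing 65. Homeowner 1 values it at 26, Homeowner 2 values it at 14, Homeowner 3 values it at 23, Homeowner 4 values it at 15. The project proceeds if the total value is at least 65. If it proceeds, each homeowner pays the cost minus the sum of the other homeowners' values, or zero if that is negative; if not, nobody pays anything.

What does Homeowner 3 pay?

Total value 78 ≥ cost 65, so the project is built.
The other homeowners' values sum to 55.
Cost minus that sum is 65 - 55 = 10.

10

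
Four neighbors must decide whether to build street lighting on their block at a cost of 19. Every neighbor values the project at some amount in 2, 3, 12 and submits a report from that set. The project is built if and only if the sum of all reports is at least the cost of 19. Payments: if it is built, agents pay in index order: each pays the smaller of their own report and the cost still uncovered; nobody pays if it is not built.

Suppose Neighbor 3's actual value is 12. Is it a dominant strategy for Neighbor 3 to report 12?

No

Consider the case where Neighbor 1 reports 2, Neighbor 2 reports 2 and Neighbor 4 reports 12.
Truthful report 12: project built, pays 12, utility 12 - 12 = 0.
Report 3 instead: project built, pays 3, utility 12 - 3 = 9.
Since 9 > 0, reporting 3 is strictly better here, so truthful reporting is not dominant.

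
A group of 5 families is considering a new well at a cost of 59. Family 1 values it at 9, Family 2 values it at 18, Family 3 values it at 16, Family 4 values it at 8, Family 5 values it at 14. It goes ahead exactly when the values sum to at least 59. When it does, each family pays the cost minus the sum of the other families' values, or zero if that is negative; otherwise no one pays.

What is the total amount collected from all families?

Total value 65 ≥ cost 59, so it is built.
Family 1: others sum to 56; max(0, 59 - 56) = 3.
Family 2: others sum to 47; max(0, 59 - 47) = 12.
Family 3: others sum to 49; max(0, 59 - 49) = 10.
Family 4: others sum to 57; max(0, 59 - 57) = 2.
Family 5: others sum to 51; max(0, 59 - 51) = 8.
Total collected = 3 + 12 + 10 + 2 + 8 = 35.

35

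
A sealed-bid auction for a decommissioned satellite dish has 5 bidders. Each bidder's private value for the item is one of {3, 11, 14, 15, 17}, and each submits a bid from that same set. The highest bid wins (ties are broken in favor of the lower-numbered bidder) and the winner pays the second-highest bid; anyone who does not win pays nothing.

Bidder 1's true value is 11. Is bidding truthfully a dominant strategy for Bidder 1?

Check each profile of the others' bids and compare truth against every alternative bid.
Others bid (3, 3, 3, 3): truth gives 8, best alternative gives 8.
Others bid (3, 3, 3, 11): truth gives 0, best alternative gives 0.
Others bid (3, 3, 3, 14): truth gives 0, best alternative gives 0.
Others bid (3, 3, 3, 15): truth gives 0, best alternative gives 0.
Others bid (3, 3, 3, 17): truth gives 0, best alternative gives 0.
Others bid (3, 3, 11, 3): truth gives 0, best alternative gives 0.
(Remaining 619 profiles checked similarly; truth is weakly best in each.)
In every case the truthful bid is at least as good as any alternative, so it is a dominant strategy.

Yes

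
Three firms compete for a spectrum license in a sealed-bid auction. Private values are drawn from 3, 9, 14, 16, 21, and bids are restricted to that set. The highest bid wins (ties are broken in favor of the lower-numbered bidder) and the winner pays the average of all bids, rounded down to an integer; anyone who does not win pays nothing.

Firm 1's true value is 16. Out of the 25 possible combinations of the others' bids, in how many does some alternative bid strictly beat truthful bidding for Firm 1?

Others bid (3, 3): truth gives 9; bid 3 gives 13 > 9. Violating.
Others bid (3, 9): truth gives 7; bid 9 gives 9 > 7. Violating.
Others bid (3, 14): truth gives 5; bid 14 gives 6 > 5. Violating.
Others bid (3, 21): truth gives 0; bid 21 gives 1 > 0. Violating.
Others bid (3, 16): truth gives 5; no alternative beats it.
Others bid (9, 16): truth gives 3; no alternative beats it.
(Checking all 25 profiles: 10 have a profitable deviation, 15 do not.)

10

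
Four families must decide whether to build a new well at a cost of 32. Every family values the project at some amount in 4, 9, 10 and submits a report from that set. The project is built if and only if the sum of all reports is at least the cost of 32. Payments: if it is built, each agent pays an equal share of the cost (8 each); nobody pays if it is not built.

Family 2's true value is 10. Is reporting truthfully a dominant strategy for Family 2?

Check each profile of the others' reports and compare truth against every alternative report.
Others report (4, 9, 9): truth gives 2, best alternative gives 0.
Others report (9, 4, 9): truth gives 2, best alternative gives 0.
Others report (9, 9, 4): truth gives 2, best alternative gives 0.
Others report (4, 9, 10): truth gives 2, best alternative gives 2.
Others report (4, 10, 9): truth gives 2, best alternative gives 2.
Others report (4, 10, 10): truth gives 2, best alternative gives 2.
(Remaining 21 profiles checked similarly; truth is weakly best in each.)
In every case the truthful report is at least as good as any alternative, so it is a dominant strategy.

Yes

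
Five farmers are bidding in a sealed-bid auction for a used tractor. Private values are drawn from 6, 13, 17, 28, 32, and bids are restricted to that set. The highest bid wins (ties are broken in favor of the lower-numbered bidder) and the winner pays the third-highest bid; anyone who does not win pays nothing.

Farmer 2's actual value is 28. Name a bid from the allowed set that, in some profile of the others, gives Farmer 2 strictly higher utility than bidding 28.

32

Suppose Farmer 1 bids 6, Farmer 3 bids 6, Farmer 4 bids 6 and Farmer 5 bids 32.
Bid 28: loses, pays 0, utility 0.
Bid 32: wins, pays 6, utility 28 - 6 = 22.
So bidding 32 beats truth here (22 > 0).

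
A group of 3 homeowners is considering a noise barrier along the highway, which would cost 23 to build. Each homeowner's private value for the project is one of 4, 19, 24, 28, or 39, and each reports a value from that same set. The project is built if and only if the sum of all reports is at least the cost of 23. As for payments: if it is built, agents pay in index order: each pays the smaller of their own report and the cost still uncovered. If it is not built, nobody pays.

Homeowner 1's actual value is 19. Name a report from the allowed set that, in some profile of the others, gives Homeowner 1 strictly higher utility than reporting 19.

Suppose Homeowner 2 reports 4 and Homeowner 3 reports 19.
Report 19: project built, pays 19, utility 19 - 19 = 0.
Report 4: project built, pays 4, utility 19 - 4 = 15.
So reporting 4 beats truth here (15 > 0).

4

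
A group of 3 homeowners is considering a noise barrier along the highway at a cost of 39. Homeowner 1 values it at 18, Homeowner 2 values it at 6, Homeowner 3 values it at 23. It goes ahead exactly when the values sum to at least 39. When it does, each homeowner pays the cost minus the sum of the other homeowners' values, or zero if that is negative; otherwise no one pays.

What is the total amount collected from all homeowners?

25

Total value 47 ≥ cost 39, so it is built.
Homeowner 1: others sum to 29; max(0, 39 - 29) = 10.
Homeowner 2: others sum to 41; max(0, 39 - 41) = 0.
Homeowner 3: others sum to 24; max(0, 39 - 24) = 15.
Total collected = 10 + 0 + 15 = 25.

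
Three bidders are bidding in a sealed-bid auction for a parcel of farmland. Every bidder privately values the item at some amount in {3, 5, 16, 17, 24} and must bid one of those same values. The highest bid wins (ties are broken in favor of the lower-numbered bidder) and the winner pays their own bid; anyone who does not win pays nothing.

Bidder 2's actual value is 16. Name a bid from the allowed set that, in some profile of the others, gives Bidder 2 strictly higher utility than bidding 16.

Suppose Bidder 1 bids 3 and Bidder 3 bids 3.
Bid 16: wins, pays 16, utility 16 - 16 = 0.
Bid 5: wins, pays 5, utility 16 - 5 = 11.
So bidding 5 beats truth here (11 > 0).

5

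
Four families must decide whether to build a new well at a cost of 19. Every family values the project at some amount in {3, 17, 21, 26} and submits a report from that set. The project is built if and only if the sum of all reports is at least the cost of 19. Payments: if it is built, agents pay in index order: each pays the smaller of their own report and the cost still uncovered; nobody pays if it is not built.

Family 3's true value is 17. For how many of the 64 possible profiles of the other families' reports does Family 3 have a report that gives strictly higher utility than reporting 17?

3

Others report (3, 3, 17): truth gives 4; report 3 gives 14 > 4. Violating.
Others report (3, 3, 21): truth gives 4; report 3 gives 14 > 4. Violating.
Others report (3, 3, 26): truth gives 4; report 3 gives 14 > 4. Violating.
Others report (3, 3, 3): truth gives 4; no alternative beats it.
Others report (3, 17, 3): truth gives 17; no alternative beats it.
(Checking all 64 profiles: 3 have a profitable deviation, 61 do not.)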